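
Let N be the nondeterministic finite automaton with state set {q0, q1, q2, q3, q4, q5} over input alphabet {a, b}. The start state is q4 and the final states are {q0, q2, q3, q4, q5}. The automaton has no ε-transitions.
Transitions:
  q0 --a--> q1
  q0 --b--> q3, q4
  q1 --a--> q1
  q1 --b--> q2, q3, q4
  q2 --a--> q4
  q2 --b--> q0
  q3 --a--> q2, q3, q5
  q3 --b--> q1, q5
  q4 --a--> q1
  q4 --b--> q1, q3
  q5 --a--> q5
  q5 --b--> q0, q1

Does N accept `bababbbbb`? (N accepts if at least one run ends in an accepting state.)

Start: {q4}
read b: {q1, q3}
read a: {q1, q2, q3, q5}
read b: {q0, q1, q2, q3, q4, q5}
read a: {q1, q2, q3, q4, q5}
read b: {q0, q1, q2, q3, q4, q5}
read b: {q0, q1, q2, q3, q4, q5}
read b: {q0, q1, q2, q3, q4, q5}
read b: {q0, q1, q2, q3, q4, q5}
read b: {q0, q1, q2, q3, q4, q5}
Reachable ∩ accepting = {q0, q2, q3, q4, q5} — nonempty.

accepted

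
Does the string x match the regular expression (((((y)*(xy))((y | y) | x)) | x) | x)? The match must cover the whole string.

The left alternative ((((y)*(xy))((y|y)|x))|x) matches x.

yes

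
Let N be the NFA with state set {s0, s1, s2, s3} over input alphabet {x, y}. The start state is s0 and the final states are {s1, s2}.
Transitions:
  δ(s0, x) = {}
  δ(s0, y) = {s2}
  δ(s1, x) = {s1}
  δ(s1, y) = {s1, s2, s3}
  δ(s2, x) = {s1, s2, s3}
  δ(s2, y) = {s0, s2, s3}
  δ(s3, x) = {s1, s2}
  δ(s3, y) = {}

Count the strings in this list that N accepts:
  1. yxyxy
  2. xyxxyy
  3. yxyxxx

2

yxyxy: accepted
xyxxyy: rejected
yxyxxx: accepted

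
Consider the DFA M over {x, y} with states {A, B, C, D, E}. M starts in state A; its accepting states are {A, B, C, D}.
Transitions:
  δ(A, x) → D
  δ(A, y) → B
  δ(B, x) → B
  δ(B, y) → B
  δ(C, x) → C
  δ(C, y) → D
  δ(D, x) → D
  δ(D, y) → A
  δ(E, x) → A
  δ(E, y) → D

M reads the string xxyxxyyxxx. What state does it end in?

A --x--> D
D --x--> D
D --y--> A
A --x--> D
D --x--> D
D --y--> A
A --y--> B
B --x--> B
B --x--> B
B --x--> B

B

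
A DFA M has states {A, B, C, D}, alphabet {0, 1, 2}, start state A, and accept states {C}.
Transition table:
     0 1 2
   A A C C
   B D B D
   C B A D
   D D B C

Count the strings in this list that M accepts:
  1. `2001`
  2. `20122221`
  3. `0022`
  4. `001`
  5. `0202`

`2001`: rejected
`20122221`: rejected
`0022`: rejected
`001`: accepted
`0202`: rejected

1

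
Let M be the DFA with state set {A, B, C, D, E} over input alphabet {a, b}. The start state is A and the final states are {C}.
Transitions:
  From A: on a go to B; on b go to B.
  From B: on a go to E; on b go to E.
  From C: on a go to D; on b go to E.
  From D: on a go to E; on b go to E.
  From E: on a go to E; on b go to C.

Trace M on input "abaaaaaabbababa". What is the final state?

E

A --a--> B
B --b--> E
E --a--> E
E --a--> E
E --a--> E
E --a--> E
E --a--> E
E --a--> E
E --b--> C
C --b--> E
E --a--> E
E --b--> C
C --a--> D
D --b--> E
E --a--> E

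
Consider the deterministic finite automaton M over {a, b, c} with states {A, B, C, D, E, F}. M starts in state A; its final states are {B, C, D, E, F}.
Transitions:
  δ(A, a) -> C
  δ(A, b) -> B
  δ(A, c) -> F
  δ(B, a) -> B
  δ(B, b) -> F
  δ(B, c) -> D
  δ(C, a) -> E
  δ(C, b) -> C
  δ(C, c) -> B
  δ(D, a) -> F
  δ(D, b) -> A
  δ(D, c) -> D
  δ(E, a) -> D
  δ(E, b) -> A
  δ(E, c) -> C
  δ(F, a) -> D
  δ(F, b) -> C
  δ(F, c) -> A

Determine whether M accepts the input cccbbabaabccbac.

accepted

A --c--> F
F --c--> A
A --c--> F
F --b--> C
C --b--> C
C --a--> E
E --b--> A
A --a--> C
C --a--> E
E --b--> A
A --c--> F
F --c--> A
A --b--> B
B --a--> B
B --c--> D
End in state D, which is an accepting state.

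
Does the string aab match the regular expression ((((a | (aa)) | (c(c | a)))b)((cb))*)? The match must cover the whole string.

yes

Split as aab·ε: (((a|(aa))|(c(c|a)))b) matches aab and ((cb))* matches ε.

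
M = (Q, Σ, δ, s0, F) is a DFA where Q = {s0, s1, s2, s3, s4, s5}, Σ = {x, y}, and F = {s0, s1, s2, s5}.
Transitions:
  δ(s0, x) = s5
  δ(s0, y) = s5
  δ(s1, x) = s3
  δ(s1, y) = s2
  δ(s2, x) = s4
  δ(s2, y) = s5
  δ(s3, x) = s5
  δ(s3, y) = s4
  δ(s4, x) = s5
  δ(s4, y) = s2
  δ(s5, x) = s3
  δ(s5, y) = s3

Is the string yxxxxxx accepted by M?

accepted

s0 --y--> s5
s5 --x--> s3
s3 --x--> s5
s5 --x--> s3
s3 --x--> s5
s5 --x--> s3
s3 --x--> s5
End in state s5, which is an accepting state.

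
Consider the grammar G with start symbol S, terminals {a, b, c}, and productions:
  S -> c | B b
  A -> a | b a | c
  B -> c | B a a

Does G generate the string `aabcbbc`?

no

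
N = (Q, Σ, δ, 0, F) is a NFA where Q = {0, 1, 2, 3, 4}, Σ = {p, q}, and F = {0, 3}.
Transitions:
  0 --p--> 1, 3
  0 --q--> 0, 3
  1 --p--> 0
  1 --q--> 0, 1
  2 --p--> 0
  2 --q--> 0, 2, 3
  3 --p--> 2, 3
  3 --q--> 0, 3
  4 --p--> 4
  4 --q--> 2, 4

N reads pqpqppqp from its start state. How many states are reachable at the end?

Start: {0}
read p: {1, 3}
read q: {0, 1, 3}
read p: {0, 1, 2, 3}
read q: {0, 1, 2, 3}
read p: {0, 1, 2, 3}
read p: {0, 1, 2, 3}
read q: {0, 1, 2, 3}
read p: {0, 1, 2, 3}
Final reachable set {0, 1, 2, 3} has 4 states.

4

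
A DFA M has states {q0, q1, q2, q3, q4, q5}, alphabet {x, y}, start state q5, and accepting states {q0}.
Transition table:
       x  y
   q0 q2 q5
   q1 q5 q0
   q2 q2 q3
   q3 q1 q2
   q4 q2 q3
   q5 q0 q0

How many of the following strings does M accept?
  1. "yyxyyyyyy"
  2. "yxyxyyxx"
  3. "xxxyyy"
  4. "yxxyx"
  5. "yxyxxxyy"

"yyxyyyyyy": accepted
"yxyxyyxx": rejected
"xxxyyy": rejected
"yxxyx": rejected
"yxyxxxyy": accepted

2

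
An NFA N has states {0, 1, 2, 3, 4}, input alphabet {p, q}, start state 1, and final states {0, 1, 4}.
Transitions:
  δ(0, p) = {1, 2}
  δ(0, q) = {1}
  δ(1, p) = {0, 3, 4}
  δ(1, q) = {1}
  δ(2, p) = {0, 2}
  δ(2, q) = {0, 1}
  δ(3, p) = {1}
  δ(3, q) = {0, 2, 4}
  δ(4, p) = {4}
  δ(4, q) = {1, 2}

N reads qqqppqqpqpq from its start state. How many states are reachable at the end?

4

Start: {1}
read q: {1}
read q: {1}
read q: {1}
read p: {0, 3, 4}
read p: {1, 2, 4}
read q: {0, 1, 2}
read q: {0, 1}
read p: {0, 1, 2, 3, 4}
read q: {0, 1, 2, 4}
read p: {0, 1, 2, 3, 4}
read q: {0, 1, 2, 4}
Final reachable set {0, 1, 2, 4} has 4 states.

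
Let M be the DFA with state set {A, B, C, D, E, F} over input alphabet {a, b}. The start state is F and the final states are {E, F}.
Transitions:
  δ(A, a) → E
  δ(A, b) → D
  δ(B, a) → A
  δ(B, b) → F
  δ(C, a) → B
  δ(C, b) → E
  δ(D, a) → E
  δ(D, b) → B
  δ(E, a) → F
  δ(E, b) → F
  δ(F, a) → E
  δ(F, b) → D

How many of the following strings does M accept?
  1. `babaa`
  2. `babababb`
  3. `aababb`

1

`babaa`: accepted
`babababb`: rejected
`aababb`: rejected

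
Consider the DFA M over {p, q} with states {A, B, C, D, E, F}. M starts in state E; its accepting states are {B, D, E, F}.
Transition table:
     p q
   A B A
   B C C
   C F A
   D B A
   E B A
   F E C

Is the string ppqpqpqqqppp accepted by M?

accepted

E --p--> B
B --p--> C
C --q--> A
A --p--> B
B --q--> C
C --p--> F
F --q--> C
C --q--> A
A --q--> A
A --p--> B
B --p--> C
C --p--> F
End in state F, which is an accepting state.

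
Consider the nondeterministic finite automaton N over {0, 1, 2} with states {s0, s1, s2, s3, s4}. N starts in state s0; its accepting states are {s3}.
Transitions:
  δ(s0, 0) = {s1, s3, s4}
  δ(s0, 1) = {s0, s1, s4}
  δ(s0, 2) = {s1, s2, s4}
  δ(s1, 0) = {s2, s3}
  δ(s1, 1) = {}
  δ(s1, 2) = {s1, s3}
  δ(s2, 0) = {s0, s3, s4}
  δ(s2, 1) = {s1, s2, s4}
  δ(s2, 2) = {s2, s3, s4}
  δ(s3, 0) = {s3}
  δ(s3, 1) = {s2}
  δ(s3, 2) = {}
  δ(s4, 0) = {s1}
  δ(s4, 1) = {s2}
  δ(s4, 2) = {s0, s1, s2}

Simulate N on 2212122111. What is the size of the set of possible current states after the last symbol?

Start: {s0}
read 2: {s1, s2, s4}
read 2: {s0, s1, s2, s3, s4}
read 1: {s0, s1, s2, s4}
read 2: {s0, s1, s2, s3, s4}
read 1: {s0, s1, s2, s4}
read 2: {s0, s1, s2, s3, s4}
read 2: {s0, s1, s2, s3, s4}
read 1: {s0, s1, s2, s4}
read 1: {s0, s1, s2, s4}
read 1: {s0, s1, s2, s4}
Final reachable set {s0, s1, s2, s4} has 4 states.

4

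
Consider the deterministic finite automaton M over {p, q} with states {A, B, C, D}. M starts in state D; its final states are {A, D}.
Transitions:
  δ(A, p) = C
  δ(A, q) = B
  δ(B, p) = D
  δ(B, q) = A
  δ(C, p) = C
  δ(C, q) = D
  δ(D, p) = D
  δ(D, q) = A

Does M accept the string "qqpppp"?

D --q--> A
A --q--> B
B --p--> D
D --p--> D
D --p--> D
D --p--> D
End in state D, which is an accepting state.

accepted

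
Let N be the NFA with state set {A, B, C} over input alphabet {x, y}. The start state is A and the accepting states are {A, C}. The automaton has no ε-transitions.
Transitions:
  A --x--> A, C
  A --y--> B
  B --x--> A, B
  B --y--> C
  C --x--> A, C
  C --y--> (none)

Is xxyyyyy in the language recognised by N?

Start: {A}
read x: {A, C}
read x: {A, C}
read y: {B}
read y: {C}
read y: {}
The reachable set is empty and stays empty for the remaining 2 symbols.
Reachable ∩ accepting = {} — empty.

rejected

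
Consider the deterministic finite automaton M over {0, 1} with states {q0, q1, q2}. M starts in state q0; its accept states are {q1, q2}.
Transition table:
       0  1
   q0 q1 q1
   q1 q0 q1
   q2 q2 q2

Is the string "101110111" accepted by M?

accepted

q0 --1--> q1
q1 --0--> q0
q0 --1--> q1
q1 --1--> q1
q1 --1--> q1
q1 --0--> q0
q0 --1--> q1
q1 --1--> q1
q1 --1--> q1
End in state q1, which is an accepting state.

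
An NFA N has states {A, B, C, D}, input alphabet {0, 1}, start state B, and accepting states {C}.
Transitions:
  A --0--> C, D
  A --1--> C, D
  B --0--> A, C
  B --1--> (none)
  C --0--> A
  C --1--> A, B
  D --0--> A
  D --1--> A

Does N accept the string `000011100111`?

Start: {B}
read 0: {A, C}
read 0: {A, C, D}
read 0: {A, C, D}
read 0: {A, C, D}
read 1: {A, B, C, D}
read 1: {A, B, C, D}
read 1: {A, B, C, D}
read 0: {A, C, D}
read 0: {A, C, D}
read 1: {A, B, C, D}
read 1: {A, B, C, D}
read 1: {A, B, C, D}
Reachable ∩ accepting = {C} — nonempty.

accepted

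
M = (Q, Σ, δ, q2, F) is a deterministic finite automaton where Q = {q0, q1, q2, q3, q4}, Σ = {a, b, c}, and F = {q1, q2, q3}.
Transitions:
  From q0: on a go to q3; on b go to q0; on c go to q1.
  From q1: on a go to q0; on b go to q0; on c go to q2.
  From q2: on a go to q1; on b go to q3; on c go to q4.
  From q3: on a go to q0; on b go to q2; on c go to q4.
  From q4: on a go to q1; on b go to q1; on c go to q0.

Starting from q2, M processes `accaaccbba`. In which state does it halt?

q2 --a--> q1
q1 --c--> q2
q2 --c--> q4
q4 --a--> q1
q1 --a--> q0
q0 --c--> q1
q1 --c--> q2
q2 --b--> q3
q3 --b--> q2
q2 --a--> q1

q1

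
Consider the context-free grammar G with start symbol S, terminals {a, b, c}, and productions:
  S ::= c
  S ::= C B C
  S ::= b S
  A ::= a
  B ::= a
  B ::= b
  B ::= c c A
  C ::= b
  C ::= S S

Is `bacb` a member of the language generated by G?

no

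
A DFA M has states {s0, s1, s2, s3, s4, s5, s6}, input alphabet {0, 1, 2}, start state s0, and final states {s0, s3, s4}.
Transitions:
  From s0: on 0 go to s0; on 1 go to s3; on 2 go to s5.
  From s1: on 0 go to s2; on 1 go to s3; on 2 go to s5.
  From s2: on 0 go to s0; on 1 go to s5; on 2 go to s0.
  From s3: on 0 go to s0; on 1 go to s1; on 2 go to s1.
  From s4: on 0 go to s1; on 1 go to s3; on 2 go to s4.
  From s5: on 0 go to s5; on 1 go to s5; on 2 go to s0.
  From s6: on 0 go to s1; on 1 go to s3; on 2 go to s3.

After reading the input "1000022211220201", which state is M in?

s3

s0 --1--> s3
s3 --0--> s0
s0 --0--> s0
s0 --0--> s0
s0 --0--> s0
s0 --2--> s5
s5 --2--> s0
s0 --2--> s5
s5 --1--> s5
s5 --1--> s5
s5 --2--> s0
s0 --2--> s5
s5 --0--> s5
s5 --2--> s0
s0 --0--> s0
s0 --1--> s3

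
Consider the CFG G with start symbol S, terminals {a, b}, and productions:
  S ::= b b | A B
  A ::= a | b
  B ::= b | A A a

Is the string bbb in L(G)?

no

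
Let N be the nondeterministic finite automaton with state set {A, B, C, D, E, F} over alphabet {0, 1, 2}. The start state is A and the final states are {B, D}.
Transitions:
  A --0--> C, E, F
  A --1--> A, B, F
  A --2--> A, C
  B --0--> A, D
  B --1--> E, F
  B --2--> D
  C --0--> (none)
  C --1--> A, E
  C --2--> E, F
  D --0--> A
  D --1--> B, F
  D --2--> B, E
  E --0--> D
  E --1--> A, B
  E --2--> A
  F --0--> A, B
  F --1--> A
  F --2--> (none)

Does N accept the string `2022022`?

rejected

Start: {A}
read 2: {A, C}
read 0: {C, E, F}
read 2: {A, E, F}
read 2: {A, C}
read 0: {C, E, F}
read 2: {A, E, F}
read 2: {A, C}
Reachable ∩ accepting = {} — empty.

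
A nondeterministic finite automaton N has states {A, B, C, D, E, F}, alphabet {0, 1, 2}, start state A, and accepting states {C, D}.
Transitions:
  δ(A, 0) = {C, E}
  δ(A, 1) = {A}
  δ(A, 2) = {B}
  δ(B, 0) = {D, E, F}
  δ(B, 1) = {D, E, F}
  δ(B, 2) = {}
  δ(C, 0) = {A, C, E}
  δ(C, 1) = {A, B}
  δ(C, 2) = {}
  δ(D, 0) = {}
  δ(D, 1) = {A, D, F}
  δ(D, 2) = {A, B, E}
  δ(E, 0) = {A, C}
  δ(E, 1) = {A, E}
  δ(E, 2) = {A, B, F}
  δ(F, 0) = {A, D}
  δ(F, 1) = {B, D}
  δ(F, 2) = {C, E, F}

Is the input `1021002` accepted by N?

Start: {A}
read 1: {A}
read 0: {C, E}
read 2: {A, B, F}
read 1: {A, B, D, E, F}
read 0: {A, C, D, E, F}
read 0: {A, C, D, E}
read 2: {A, B, E, F}
Reachable ∩ accepting = {} — empty.

rejected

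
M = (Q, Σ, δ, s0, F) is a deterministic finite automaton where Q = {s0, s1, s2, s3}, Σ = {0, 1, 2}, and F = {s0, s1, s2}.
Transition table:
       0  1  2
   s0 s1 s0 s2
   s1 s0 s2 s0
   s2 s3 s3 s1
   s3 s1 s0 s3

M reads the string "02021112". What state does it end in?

s2

s0 --0--> s1
s1 --2--> s0
s0 --0--> s1
s1 --2--> s0
s0 --1--> s0
s0 --1--> s0
s0 --1--> s0
s0 --2--> s2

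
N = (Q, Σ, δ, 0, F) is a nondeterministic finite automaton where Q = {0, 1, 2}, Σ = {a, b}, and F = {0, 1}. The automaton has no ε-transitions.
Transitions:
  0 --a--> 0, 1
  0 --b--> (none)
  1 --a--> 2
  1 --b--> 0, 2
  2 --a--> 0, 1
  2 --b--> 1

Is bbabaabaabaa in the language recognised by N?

Start: {0}
read b: {}
The reachable set is empty and stays empty for the remaining 11 symbols.
Reachable ∩ accepting = {} — empty.

rejected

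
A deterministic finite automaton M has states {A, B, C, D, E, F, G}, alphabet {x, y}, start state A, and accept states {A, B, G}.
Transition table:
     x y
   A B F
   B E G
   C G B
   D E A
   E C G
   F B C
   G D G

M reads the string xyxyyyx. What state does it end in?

A --x--> B
B --y--> G
G --x--> D
D --y--> A
A --y--> F
F --y--> C
C --x--> G

G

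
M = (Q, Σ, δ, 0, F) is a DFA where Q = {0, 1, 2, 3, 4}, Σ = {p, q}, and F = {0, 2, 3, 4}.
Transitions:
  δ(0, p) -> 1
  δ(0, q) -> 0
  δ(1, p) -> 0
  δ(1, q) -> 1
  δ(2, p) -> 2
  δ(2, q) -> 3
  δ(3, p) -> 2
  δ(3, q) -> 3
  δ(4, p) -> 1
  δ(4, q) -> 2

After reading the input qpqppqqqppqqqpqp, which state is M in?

0 --q--> 0
0 --p--> 1
1 --q--> 1
1 --p--> 0
0 --p--> 1
1 --q--> 1
1 --q--> 1
1 --q--> 1
1 --p--> 0
0 --p--> 1
1 --q--> 1
1 --q--> 1
1 --q--> 1
1 --p--> 0
0 --q--> 0
0 --p--> 1

1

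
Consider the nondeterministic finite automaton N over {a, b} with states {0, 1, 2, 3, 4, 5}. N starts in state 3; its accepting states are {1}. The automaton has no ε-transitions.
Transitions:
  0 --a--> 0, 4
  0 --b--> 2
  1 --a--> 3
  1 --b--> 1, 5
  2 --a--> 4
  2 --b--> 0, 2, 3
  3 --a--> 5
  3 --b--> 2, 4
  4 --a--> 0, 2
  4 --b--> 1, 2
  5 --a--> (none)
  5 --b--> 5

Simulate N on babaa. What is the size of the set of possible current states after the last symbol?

Start: {3}
read b: {2, 4}
read a: {0, 2, 4}
read b: {0, 1, 2, 3}
read a: {0, 3, 4, 5}
read a: {0, 2, 4, 5}
Final reachable set {0, 2, 4, 5} has 4 states.

4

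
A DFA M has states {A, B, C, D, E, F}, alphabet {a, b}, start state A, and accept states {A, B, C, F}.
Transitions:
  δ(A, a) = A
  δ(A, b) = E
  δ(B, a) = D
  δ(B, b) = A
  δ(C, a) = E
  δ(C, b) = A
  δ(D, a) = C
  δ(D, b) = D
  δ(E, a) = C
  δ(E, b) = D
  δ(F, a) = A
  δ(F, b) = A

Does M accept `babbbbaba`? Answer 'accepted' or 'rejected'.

accepted

A --b--> E
E --a--> C
C --b--> A
A --b--> E
E --b--> D
D --b--> D
D --a--> C
C --b--> A
A --a--> A
End in state A, which is an accepting state.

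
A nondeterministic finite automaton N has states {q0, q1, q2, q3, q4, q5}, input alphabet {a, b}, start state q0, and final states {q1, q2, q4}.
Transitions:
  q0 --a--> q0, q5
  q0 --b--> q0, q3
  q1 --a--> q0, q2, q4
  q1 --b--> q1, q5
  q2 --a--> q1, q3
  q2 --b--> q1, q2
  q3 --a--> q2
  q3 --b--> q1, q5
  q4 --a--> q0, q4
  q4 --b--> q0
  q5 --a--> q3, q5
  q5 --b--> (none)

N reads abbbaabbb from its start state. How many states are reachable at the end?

Start: {q0}
read a: {q0, q5}
read b: {q0, q3}
read b: {q0, q1, q3, q5}
read b: {q0, q1, q3, q5}
read a: {q0, q2, q3, q4, q5}
read a: {q0, q1, q2, q3, q4, q5}
read b: {q0, q1, q2, q3, q5}
read b: {q0, q1, q2, q3, q5}
read b: {q0, q1, q2, q3, q5}
Final reachable set {q0, q1, q2, q3, q5} has 5 states.

5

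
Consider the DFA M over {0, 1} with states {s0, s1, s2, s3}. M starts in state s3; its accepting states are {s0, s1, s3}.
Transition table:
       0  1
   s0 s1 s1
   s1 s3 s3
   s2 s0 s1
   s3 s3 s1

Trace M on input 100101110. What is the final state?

s3 --1--> s1
s1 --0--> s3
s3 --0--> s3
s3 --1--> s1
s1 --0--> s3
s3 --1--> s1
s1 --1--> s3
s3 --1--> s1
s1 --0--> s3

s3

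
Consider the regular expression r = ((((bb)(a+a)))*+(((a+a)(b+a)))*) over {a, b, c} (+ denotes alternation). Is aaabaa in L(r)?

The right alternative (((a+a)(b+a)))* matches aaabaa.

yes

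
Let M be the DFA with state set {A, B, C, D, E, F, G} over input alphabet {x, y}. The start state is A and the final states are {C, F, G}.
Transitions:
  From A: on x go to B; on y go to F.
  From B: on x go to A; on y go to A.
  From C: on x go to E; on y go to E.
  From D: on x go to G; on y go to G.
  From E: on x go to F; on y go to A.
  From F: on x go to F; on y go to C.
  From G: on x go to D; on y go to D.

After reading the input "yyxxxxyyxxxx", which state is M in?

F

A --y--> F
F --y--> C
C --x--> E
E --x--> F
F --x--> F
F --x--> F
F --y--> C
C --y--> E
E --x--> F
F --x--> F
F --x--> F
F --x--> F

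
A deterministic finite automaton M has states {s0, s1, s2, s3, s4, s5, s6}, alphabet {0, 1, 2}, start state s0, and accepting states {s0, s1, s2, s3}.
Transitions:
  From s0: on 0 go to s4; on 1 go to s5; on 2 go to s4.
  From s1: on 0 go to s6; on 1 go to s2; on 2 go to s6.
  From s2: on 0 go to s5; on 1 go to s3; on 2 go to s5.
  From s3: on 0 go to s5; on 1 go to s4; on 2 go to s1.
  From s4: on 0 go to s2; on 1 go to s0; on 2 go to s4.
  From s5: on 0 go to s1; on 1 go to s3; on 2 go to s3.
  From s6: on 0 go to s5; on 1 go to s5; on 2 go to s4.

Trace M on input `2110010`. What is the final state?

s1

s0 --2--> s4
s4 --1--> s0
s0 --1--> s5
s5 --0--> s1
s1 --0--> s6
s6 --1--> s5
s5 --0--> s1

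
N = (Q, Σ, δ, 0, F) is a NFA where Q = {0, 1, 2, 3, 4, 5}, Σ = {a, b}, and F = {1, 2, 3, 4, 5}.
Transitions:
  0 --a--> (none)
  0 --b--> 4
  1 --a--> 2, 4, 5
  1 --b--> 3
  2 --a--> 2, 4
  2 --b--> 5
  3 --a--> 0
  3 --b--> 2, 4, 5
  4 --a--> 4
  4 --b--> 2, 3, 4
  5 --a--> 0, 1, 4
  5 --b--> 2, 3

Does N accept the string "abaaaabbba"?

Start: {0}
read a: {}
The reachable set is empty and stays empty for the remaining 9 symbols.
Reachable ∩ accepting = {} — empty.

rejected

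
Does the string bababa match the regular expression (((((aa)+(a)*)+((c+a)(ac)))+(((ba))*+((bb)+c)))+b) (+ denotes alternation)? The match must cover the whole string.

The left alternative ((((aa)+(a)*)+((c+a)(ac)))+(((ba))*+((bb)+c))) matches bababa.

yes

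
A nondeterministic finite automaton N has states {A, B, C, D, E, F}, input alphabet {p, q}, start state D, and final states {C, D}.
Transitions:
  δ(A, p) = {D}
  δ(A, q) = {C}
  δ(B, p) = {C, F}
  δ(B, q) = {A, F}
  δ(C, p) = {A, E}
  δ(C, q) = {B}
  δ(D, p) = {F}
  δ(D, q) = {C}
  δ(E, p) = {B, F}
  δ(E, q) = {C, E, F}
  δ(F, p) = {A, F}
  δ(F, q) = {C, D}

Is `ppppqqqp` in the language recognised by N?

accepted

Start: {D}
read p: {F}
read p: {A, F}
read p: {A, D, F}
read p: {A, D, F}
read q: {C, D}
read q: {B, C}
read q: {A, B, F}
read p: {A, C, D, F}
Reachable ∩ accepting = {C, D} — nonempty.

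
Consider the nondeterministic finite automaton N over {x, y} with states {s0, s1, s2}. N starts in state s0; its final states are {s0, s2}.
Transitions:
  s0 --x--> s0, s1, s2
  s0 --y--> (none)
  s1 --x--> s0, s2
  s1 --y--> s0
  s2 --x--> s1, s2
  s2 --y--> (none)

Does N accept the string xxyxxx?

accepted

Start: {s0}
read x: {s0, s1, s2}
read x: {s0, s1, s2}
read y: {s0}
read x: {s0, s1, s2}
read x: {s0, s1, s2}
read x: {s0, s1, s2}
Reachable ∩ accepting = {s0, s2} — nonempty.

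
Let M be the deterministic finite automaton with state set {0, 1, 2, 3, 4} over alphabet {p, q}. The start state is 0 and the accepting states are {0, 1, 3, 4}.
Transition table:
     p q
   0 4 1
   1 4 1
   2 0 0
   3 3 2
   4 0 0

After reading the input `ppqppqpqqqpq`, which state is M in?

0

0 --p--> 4
4 --p--> 0
0 --q--> 1
1 --p--> 4
4 --p--> 0
0 --q--> 1
1 --p--> 4
4 --q--> 0
0 --q--> 1
1 --q--> 1
1 --p--> 4
4 --q--> 0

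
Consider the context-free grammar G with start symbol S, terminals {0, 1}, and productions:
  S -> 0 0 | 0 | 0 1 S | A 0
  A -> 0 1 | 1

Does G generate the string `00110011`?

no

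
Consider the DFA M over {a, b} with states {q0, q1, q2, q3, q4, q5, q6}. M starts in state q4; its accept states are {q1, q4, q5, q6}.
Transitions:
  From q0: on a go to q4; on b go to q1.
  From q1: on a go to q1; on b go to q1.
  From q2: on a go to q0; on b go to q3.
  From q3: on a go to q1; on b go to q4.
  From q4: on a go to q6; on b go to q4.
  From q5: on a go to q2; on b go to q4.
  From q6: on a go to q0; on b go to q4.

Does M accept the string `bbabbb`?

q4 --b--> q4
q4 --b--> q4
q4 --a--> q6
q6 --b--> q4
q4 --b--> q4
q4 --b--> q4
End in state q4, which is an accepting state.

accepted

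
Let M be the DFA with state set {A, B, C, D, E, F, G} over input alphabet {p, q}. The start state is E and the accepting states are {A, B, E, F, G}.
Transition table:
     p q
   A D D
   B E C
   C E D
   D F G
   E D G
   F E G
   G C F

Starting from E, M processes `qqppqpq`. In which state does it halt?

D

E --q--> G
G --q--> F
F --p--> E
E --p--> D
D --q--> G
G --p--> C
C --q--> D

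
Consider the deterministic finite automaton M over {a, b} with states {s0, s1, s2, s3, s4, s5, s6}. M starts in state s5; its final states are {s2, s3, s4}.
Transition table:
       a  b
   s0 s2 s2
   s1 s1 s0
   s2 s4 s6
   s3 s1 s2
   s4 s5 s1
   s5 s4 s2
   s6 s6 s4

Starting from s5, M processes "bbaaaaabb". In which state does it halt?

s1

s5 --b--> s2
s2 --b--> s6
s6 --a--> s6
s6 --a--> s6
s6 --a--> s6
s6 --a--> s6
s6 --a--> s6
s6 --b--> s4
s4 --b--> s1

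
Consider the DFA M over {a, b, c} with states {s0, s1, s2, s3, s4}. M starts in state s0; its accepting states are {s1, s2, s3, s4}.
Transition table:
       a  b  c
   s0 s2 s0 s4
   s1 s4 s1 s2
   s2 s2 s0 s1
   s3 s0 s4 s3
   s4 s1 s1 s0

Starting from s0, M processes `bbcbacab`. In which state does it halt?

s0

s0 --b--> s0
s0 --b--> s0
s0 --c--> s4
s4 --b--> s1
s1 --a--> s4
s4 --c--> s0
s0 --a--> s2
s2 --b--> s0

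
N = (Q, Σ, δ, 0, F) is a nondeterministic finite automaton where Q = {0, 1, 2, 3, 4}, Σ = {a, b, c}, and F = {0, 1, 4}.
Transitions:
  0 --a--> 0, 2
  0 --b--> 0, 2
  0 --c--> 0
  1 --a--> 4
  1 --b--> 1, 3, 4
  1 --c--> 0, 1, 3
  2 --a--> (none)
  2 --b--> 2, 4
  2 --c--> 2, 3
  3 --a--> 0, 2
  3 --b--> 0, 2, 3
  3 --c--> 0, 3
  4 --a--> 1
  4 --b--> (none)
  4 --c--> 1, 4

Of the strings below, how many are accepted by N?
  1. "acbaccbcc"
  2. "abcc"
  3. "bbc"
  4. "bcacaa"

"acbaccbcc": accepted
"abcc": accepted
"bbc": accepted
"bcacaa": accepted

4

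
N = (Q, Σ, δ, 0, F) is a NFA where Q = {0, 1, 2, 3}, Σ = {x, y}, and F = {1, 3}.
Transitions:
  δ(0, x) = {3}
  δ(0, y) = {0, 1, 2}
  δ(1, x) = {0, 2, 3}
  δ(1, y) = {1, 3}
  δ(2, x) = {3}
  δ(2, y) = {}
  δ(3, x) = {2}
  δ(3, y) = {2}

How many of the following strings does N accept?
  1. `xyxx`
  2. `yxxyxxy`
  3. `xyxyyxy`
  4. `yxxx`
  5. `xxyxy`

`xyxx`: rejected
`yxxyxxy`: rejected
`xyxyyxy`: rejected
`yxxx`: accepted
`xxyxy`: rejected

1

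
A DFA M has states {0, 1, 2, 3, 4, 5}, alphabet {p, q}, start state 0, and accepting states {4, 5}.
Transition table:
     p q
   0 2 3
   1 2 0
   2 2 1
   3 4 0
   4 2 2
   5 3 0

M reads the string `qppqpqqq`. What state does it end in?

0 --q--> 3
3 --p--> 4
4 --p--> 2
2 --q--> 1
1 --p--> 2
2 --q--> 1
1 --q--> 0
0 --q--> 3

3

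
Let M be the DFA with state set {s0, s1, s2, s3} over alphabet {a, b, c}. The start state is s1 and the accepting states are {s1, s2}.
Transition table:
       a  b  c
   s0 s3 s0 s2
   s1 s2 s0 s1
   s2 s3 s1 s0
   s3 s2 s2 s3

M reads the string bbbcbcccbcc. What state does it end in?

s0

s1 --b--> s0
s0 --b--> s0
s0 --b--> s0
s0 --c--> s2
s2 --b--> s1
s1 --c--> s1
s1 --c--> s1
s1 --c--> s1
s1 --b--> s0
s0 --c--> s2
s2 --c--> s0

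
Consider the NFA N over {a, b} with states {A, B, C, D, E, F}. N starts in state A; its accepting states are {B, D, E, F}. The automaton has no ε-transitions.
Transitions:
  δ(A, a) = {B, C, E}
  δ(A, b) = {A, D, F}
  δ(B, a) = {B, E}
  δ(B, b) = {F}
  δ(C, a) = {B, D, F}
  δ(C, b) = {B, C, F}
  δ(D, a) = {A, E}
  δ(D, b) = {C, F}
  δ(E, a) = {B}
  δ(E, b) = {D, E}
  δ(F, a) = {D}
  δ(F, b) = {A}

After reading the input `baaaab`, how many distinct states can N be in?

6

Start: {A}
read b: {A, D, F}
read a: {A, B, C, D, E}
read a: {A, B, C, D, E, F}
read a: {A, B, C, D, E, F}
read a: {A, B, C, D, E, F}
read b: {A, B, C, D, E, F}
Final reachable set {A, B, C, D, E, F} has 6 states.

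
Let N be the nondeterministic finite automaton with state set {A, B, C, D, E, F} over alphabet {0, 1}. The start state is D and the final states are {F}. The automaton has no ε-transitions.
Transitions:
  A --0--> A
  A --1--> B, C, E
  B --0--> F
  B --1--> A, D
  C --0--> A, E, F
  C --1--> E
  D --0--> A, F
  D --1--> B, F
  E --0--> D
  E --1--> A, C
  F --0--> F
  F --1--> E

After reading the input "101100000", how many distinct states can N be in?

2

Start: {D}
read 1: {B, F}
read 0: {F}
read 1: {E}
read 1: {A, C}
read 0: {A, E, F}
read 0: {A, D, F}
read 0: {A, F}
read 0: {A, F}
read 0: {A, F}
Final reachable set {A, F} has 2 states.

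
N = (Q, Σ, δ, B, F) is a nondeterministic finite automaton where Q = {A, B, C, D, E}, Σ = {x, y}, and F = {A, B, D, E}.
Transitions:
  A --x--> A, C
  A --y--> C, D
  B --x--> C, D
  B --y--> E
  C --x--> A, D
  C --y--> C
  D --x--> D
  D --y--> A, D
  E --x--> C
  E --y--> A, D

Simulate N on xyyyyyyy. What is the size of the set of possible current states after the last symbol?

Start: {B}
read x: {C, D}
read y: {A, C, D}
read y: {A, C, D}
read y: {A, C, D}
read y: {A, C, D}
read y: {A, C, D}
read y: {A, C, D}
read y: {A, C, D}
Final reachable set {A, C, D} has 3 states.

3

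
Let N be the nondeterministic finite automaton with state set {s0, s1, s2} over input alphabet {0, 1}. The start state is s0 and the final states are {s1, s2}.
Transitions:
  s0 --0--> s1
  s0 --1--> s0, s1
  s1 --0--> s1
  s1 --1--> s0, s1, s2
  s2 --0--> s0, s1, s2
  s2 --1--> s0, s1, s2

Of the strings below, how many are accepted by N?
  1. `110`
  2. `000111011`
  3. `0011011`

3

`110`: accepted
`000111011`: accepted
`0011011`: accepted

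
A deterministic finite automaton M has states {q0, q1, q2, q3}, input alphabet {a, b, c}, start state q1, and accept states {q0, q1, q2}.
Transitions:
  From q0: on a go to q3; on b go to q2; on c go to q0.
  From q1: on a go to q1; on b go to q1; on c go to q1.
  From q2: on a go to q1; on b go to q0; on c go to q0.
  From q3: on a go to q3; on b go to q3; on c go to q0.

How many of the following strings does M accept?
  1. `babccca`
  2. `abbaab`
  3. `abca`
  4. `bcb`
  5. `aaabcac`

`babccca`: accepted
`abbaab`: accepted
`abca`: accepted
`bcb`: accepted
`aaabcac`: accepted

5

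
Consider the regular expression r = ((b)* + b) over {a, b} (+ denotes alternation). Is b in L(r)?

yes

The left alternative (b)* matches b.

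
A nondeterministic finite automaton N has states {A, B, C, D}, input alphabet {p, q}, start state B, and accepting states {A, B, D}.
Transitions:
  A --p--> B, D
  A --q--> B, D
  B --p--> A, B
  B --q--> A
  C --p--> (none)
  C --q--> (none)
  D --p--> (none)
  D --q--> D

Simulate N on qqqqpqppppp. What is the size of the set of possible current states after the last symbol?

Start: {B}
read q: {A}
read q: {B, D}
read q: {A, D}
read q: {B, D}
read p: {A, B}
read q: {A, B, D}
read p: {A, B, D}
read p: {A, B, D}
read p: {A, B, D}
read p: {A, B, D}
read p: {A, B, D}
Final reachable set {A, B, D} has 3 states.

3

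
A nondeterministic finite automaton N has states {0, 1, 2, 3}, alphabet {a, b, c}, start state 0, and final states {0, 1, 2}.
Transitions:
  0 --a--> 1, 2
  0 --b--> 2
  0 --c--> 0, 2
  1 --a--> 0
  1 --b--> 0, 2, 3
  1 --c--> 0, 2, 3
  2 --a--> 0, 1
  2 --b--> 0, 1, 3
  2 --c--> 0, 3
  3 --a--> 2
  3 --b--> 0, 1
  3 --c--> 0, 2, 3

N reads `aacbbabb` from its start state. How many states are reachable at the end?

Start: {0}
read a: {1, 2}
read a: {0, 1}
read c: {0, 2, 3}
read b: {0, 1, 2, 3}
read b: {0, 1, 2, 3}
read a: {0, 1, 2}
read b: {0, 1, 2, 3}
read b: {0, 1, 2, 3}
Final reachable set {0, 1, 2, 3} has 4 states.

4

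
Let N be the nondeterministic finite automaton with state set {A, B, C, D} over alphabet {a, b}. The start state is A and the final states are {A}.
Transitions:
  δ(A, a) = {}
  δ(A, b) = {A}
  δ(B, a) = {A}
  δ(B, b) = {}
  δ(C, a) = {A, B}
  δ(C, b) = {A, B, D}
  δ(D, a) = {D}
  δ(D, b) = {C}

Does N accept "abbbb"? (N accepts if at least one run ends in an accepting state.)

rejected

Start: {A}
read a: {}
The reachable set is empty and stays empty for the remaining 4 symbols.
Reachable ∩ accepting = {} — empty.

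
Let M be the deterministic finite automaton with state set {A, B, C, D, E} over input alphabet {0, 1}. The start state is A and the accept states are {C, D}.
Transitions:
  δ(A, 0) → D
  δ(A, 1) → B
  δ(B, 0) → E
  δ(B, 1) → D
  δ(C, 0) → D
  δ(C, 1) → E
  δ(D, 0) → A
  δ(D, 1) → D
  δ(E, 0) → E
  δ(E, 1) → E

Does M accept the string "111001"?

accepted

A --1--> B
B --1--> D
D --1--> D
D --0--> A
A --0--> D
D --1--> D
End in state D, which is an accepting state.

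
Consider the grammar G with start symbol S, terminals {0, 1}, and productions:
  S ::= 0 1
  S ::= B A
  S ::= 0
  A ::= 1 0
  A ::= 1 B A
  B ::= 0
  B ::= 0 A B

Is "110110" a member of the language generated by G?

no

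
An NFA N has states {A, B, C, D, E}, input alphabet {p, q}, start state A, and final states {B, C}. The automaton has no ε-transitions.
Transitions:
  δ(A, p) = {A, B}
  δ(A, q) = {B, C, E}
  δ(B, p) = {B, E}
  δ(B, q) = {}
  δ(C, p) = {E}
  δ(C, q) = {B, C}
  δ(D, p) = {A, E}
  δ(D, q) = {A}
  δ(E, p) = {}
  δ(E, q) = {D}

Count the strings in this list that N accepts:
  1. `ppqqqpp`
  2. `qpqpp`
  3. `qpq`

`ppqqqpp`: accepted
`qpqpp`: accepted
`qpq`: rejected

2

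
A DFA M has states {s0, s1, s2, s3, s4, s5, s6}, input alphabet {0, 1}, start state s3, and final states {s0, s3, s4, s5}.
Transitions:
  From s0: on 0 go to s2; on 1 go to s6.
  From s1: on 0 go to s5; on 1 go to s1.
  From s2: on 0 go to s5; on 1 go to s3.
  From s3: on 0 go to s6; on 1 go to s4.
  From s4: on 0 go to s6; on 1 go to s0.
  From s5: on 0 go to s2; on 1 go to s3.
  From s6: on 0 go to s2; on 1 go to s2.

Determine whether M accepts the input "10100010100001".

s3 --1--> s4
s4 --0--> s6
s6 --1--> s2
s2 --0--> s5
s5 --0--> s2
s2 --0--> s5
s5 --1--> s3
s3 --0--> s6
s6 --1--> s2
s2 --0--> s5
s5 --0--> s2
s2 --0--> s5
s5 --0--> s2
s2 --1--> s3
End in state s3, which is an accepting state.

accepted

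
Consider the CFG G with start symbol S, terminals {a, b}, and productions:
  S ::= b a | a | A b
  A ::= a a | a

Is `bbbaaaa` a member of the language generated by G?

no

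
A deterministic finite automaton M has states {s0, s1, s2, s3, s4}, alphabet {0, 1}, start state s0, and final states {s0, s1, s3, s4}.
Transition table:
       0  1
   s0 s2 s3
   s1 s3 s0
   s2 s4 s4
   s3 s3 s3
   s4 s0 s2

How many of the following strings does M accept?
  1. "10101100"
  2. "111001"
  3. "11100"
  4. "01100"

"10101100": accepted
"111001": accepted
"11100": accepted
"01100": accepted

4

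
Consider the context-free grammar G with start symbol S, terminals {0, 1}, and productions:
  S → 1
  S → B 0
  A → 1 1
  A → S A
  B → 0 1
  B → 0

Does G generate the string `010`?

S ⇒ B0 ⇒ 010

yes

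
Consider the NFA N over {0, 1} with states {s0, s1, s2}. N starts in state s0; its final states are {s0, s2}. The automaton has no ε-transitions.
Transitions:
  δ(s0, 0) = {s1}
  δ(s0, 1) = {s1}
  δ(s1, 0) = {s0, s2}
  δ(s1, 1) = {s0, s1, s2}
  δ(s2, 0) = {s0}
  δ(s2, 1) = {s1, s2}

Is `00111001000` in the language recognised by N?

Start: {s0}
read 0: {s1}
read 0: {s0, s2}
read 1: {s1, s2}
read 1: {s0, s1, s2}
read 1: {s0, s1, s2}
read 0: {s0, s1, s2}
read 0: {s0, s1, s2}
read 1: {s0, s1, s2}
read 0: {s0, s1, s2}
read 0: {s0, s1, s2}
read 0: {s0, s1, s2}
Reachable ∩ accepting = {s0, s2} — nonempty.

accepted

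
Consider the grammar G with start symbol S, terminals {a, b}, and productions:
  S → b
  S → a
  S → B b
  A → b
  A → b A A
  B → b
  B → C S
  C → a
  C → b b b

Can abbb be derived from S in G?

yes

S ⇒ Bb ⇒ CSb ⇒ aSb ⇒ aBbb ⇒ abbb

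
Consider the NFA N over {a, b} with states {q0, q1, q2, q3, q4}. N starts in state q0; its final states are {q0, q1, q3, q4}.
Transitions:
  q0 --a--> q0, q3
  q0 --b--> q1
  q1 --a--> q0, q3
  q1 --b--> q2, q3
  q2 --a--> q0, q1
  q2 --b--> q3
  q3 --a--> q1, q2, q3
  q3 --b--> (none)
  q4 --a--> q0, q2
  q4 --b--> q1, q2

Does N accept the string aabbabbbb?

rejected

Start: {q0}
read a: {q0, q3}
read a: {q0, q1, q2, q3}
read b: {q1, q2, q3}
read b: {q2, q3}
read a: {q0, q1, q2, q3}
read b: {q1, q2, q3}
read b: {q2, q3}
read b: {q3}
read b: {}
Reachable ∩ accepting = {} — empty.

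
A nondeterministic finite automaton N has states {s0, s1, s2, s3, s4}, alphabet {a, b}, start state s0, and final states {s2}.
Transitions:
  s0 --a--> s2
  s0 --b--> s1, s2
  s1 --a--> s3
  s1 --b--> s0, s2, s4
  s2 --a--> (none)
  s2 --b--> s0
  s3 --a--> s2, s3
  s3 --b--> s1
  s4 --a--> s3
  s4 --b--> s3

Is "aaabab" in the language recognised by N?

rejected

Start: {s0}
read a: {s2}
read a: {}
The reachable set is empty and stays empty for the remaining 4 symbols.
Reachable ∩ accepting = {} — empty.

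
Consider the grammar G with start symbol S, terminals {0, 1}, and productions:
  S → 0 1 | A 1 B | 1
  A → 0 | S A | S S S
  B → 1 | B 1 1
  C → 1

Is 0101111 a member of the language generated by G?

yes

S ⇒ A1B ⇒ SA1B ⇒ 01A1B ⇒ 0101B ⇒ 0101B11 ⇒ 0101111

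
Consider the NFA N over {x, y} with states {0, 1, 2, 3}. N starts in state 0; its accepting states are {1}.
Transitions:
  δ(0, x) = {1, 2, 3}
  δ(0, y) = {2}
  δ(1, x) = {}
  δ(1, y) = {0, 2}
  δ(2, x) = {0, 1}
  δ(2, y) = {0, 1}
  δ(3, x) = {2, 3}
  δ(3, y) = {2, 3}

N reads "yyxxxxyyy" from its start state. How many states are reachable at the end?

4

Start: {0}
read y: {2}
read y: {0, 1}
read x: {1, 2, 3}
read x: {0, 1, 2, 3}
read x: {0, 1, 2, 3}
read x: {0, 1, 2, 3}
read y: {0, 1, 2, 3}
read y: {0, 1, 2, 3}
read y: {0, 1, 2, 3}
Final reachable set {0, 1, 2, 3} has 4 states.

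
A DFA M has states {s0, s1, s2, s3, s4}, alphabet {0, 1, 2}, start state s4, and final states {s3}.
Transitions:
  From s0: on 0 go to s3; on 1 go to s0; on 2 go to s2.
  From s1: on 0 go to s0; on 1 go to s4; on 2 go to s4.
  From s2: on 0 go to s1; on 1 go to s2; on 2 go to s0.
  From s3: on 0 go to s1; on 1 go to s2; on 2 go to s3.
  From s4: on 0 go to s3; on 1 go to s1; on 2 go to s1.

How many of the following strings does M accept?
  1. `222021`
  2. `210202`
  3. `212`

0

`222021`: rejected
`210202`: rejected
`212`: rejected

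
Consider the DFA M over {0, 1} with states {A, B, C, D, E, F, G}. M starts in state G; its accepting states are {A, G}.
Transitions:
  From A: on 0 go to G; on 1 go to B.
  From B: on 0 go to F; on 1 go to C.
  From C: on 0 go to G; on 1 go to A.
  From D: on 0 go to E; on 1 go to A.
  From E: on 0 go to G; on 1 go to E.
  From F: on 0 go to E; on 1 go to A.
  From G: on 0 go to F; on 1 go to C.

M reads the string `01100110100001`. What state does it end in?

C

G --0--> F
F --1--> A
A --1--> B
B --0--> F
F --0--> E
E --1--> E
E --1--> E
E --0--> G
G --1--> C
C --0--> G
G --0--> F
F --0--> E
E --0--> G
G --1--> C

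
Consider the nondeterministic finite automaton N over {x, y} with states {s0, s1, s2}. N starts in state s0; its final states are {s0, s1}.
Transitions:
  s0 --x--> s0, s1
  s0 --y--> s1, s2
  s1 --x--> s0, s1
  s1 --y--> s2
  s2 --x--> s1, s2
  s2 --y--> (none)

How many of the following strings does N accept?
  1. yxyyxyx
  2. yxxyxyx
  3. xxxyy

yxyyxyx: accepted
yxxyxyx: accepted
xxxyy: rejected

2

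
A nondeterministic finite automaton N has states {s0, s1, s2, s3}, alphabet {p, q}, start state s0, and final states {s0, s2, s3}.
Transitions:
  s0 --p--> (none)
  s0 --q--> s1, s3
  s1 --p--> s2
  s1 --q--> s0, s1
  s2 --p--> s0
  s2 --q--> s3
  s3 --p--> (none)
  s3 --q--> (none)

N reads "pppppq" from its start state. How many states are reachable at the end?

Start: {s0}
read p: {}
The reachable set is empty and stays empty for the remaining 5 symbols.
Final reachable set {} has 0 states.

0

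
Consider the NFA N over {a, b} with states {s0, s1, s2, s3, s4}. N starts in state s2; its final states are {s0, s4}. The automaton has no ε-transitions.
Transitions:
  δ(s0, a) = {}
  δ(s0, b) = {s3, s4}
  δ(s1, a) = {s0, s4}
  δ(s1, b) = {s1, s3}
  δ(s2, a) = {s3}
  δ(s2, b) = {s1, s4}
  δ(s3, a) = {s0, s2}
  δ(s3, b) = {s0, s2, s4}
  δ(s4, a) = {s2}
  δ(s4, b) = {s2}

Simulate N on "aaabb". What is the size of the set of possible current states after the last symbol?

Start: {s2}
read a: {s3}
read a: {s0, s2}
read a: {s3}
read b: {s0, s2, s4}
read b: {s1, s2, s3, s4}
Final reachable set {s1, s2, s3, s4} has 4 states.

4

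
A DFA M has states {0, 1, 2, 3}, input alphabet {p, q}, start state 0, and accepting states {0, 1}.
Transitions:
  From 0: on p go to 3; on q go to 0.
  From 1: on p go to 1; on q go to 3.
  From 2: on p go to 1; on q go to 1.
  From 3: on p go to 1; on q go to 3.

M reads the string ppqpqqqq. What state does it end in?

3

0 --p--> 3
3 --p--> 1
1 --q--> 3
3 --p--> 1
1 --q--> 3
3 --q--> 3
3 --q--> 3
3 --q--> 3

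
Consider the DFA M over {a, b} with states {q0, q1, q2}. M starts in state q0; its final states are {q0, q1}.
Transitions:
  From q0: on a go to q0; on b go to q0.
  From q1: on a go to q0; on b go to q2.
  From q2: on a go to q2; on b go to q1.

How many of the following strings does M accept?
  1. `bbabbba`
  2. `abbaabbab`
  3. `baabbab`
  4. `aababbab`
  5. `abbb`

5

`bbabbba`: accepted
`abbaabbab`: accepted
`baabbab`: accepted
`aababbab`: accepted
`abbb`: accepted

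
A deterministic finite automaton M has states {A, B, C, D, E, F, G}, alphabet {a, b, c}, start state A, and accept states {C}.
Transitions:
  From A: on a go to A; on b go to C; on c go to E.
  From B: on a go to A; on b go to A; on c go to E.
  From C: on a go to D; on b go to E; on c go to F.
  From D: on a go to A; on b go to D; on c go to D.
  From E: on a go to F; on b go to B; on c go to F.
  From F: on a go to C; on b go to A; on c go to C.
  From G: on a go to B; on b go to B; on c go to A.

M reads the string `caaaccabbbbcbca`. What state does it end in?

A --c--> E
E --a--> F
F --a--> C
C --a--> D
D --c--> D
D --c--> D
D --a--> A
A --b--> C
C --b--> E
E --b--> B
B --b--> A
A --c--> E
E --b--> B
B --c--> E
E --a--> F

F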